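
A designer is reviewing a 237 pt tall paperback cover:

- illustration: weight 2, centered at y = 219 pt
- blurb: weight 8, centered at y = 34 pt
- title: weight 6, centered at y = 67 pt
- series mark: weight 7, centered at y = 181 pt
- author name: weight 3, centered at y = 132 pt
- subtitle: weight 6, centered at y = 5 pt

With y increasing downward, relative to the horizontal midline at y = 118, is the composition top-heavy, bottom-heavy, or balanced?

Weights sum to 2 + 8 + 6 + 7 + 3 + 6 = 32.
y: moment 2805 / weight 32 ≈ 87.66
87.7 lies above (smaller y than) the midline 118, so the layout is top-heavy.

top-heavy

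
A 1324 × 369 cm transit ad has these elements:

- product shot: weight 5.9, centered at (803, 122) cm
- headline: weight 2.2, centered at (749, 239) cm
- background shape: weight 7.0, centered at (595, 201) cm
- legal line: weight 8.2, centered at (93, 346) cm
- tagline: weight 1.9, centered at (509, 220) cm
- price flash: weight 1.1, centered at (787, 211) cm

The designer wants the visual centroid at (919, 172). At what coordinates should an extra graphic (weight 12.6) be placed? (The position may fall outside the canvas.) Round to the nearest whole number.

After adding the extra graphic, total weight = 5.9 + 2.2 + 7.0 + 8.2 + 1.9 + 1.1 + 12.6 = 38.9.
x: target moment 38.9×919 = 35749.1; current 5.9·803 + 2.2·749 + 7.0·595 + 8.2·93 + 1.9·509 + 1.1·787 = 13145.9; the extra graphic supplies 22603.2, so x = 22603.2/12.6 ≈ 1793.90.
y: target moment 38.9×172 = 6690.8; current 5.9·122 + 2.2·239 + 7.0·201 + 8.2·346 + 1.9·220 + 1.1·211 = 6139.9; the extra graphic supplies 550.9, so y = 550.9/12.6 ≈ 43.72.

(1794, 44)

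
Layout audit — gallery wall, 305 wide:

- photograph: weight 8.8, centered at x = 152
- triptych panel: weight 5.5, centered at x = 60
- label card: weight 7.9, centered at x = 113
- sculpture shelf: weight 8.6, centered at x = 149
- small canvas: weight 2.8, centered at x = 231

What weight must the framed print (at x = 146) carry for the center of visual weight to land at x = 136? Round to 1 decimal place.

w ≈ 8.1

Known weights sum to 8.8 + 5.5 + 7.9 + 8.6 + 2.8 = 33.6; their moment is 8.8·152 + 5.5·60 + 7.9·113 + 8.6·149 + 2.8·231 = 4488.5.
Balance at x = 136 requires (4488.5 + w·146) / (33.6 + w) = 136.
Rearranging, w·(146 − 136) = 136·33.6 − 4488.5 = 81.1, so w ≈ 81.1/10 = 8.11.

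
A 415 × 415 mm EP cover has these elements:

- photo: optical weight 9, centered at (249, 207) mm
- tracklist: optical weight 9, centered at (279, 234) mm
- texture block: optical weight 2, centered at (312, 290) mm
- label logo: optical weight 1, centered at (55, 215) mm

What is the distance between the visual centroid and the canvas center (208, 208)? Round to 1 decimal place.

≈ 54.0 mm

Σw = 9 + 9 + 2 + 1 = 21.
x-moment: 9·249 + 9·279 + 2·312 + 1·55 = 5431; centroid 5431/21 ≈ 258.62.
y-moment: 9·207 + 9·234 + 2·290 + 1·215 = 4764; centroid 4764/21 ≈ 226.86.
Relative to (208, 208): Δ = (50.62, 18.86); |Δ| = √(50.62² + 18.86²) ≈ 54.02.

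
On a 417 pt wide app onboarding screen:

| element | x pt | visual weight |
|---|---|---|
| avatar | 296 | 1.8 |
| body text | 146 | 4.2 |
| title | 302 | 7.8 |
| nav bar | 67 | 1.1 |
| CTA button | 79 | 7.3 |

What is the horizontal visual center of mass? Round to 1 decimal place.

x ≈ 187.0

Σw = 1.8 + 4.2 + 7.8 + 1.1 + 7.3 = 22.2.
x: (1.8·296 + 4.2·146 + 7.8·302 + 1.1·67 + 7.3·79) / 22.2 = 4152.0 / 22.2 ≈ 187.03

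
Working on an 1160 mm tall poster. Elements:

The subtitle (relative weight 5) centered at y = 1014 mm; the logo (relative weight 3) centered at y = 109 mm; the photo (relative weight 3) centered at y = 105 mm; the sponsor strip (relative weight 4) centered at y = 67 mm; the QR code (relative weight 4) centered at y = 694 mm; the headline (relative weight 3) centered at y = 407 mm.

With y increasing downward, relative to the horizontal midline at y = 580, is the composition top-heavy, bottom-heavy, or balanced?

top-heavy

Weights sum to 5 + 3 + 3 + 4 + 4 + 3 = 22.
y: moment 9977 / weight 22 ≈ 453.50
453.5 vs midline 580 → top-heavy.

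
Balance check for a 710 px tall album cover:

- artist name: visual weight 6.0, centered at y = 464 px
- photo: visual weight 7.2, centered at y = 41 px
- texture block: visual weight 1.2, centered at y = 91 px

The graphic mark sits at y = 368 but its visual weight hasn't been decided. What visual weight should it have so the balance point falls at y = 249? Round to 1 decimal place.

Fixed elements: Σw = 6.0 + 7.2 + 1.2 = 14.4, Σw·y = 6.0·464 + 7.2·41 + 1.2·91 = 3188.4.
Balance at y = 249 requires (3188.4 + w·368) / (14.4 + w) = 249.
So w = (249·14.4 − 3188.4)/(368 − 249) = 397.2/119 ≈ 3.34.

w ≈ 3.3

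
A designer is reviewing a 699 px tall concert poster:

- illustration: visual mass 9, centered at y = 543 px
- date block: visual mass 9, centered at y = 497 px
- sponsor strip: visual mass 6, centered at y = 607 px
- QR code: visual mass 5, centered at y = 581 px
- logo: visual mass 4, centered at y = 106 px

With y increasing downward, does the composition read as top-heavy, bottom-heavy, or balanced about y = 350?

Σw = 9 + 9 + 6 + 5 + 4 = 33.
Σw·y = 9·543 + 9·497 + 6·607 + 5·581 + 4·106 = 16331, so ȳ = 16331/33 ≈ 494.88.
494.9 vs midline 350 → bottom-heavy.

bottom-heavy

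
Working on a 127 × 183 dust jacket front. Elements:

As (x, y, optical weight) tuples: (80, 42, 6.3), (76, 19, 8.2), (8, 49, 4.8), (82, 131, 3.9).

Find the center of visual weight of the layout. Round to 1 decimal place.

Total weight = 6.3 + 8.2 + 4.8 + 3.9 = 23.2.
x: (6.3·80 + 8.2·76 + 4.8·8 + 3.9·82) / 23.2 = 1485.4 / 23.2 ≈ 64.03
y: (6.3·42 + 8.2·19 + 4.8·49 + 3.9·131) / 23.2 = 1166.5 / 23.2 ≈ 50.28

(64.0, 50.3)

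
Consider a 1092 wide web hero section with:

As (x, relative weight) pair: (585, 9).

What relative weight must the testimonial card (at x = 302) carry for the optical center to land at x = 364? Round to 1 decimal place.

w ≈ 32.1

The single fixed element contributes weight 9, moment 9·585 = 5265.
Balance at x = 364 requires (5265 + w·302) / (9 + w) = 364.
So w = (364·9 − 5265)/(302 − 364) = -1989/-62 ≈ 32.08.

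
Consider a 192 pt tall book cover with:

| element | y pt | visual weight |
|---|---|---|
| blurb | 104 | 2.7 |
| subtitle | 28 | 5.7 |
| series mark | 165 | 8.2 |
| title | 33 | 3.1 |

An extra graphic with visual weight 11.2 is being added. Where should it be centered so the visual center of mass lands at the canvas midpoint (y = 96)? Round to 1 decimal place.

After adding the extra graphic, total weight = 2.7 + 5.7 + 8.2 + 3.1 + 11.2 = 30.9.
y: need Σw·y = 30.9·96 = 2966.4. Existing = 2.7·104 + 5.7·28 + 8.2·165 + 3.1·33 = 1895.7. Remainder 1070.7 / 11.2 ≈ 95.60.

y ≈ 95.6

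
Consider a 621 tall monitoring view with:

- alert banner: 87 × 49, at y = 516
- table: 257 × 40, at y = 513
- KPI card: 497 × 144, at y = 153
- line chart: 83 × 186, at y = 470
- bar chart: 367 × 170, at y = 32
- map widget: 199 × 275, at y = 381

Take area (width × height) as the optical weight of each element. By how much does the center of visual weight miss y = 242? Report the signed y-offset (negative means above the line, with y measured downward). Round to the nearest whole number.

Areas: alert banner 87·49 = 4263, table 257·40 = 10280, KPI card 497·144 = 71568, line chart 83·186 = 15438, bar chart 367·170 = 62390, map widget 199·275 = 54725. Total weight = 218664.
Σw·y = 48525817; ȳ = 48525817/218664 ≈ 221.92.
Offset from y = 242: 221.92 − 242 ≈ -20.08.

≈ -20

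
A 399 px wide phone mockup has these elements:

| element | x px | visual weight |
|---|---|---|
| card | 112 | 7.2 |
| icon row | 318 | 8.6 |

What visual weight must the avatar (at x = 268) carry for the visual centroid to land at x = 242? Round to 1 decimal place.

w ≈ 10.9

Fixed elements: Σw = 7.2 + 8.6 = 15.8, Σw·x = 7.2·112 + 8.6·318 = 3541.2.
For the centroid to hit 242: (3541.2 + w·268) / (15.8 + w) = 242.
Rearranging, w·(268 − 242) = 242·15.8 − 3541.2 = 282.4, so w ≈ 282.4/26 = 10.86.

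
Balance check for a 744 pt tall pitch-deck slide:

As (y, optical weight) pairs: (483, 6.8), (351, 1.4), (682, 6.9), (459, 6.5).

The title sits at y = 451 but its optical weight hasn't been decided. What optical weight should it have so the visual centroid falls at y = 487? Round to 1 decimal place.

Existing Σw = 21.6 (6.8 + 1.4 + 6.9 + 6.5); existing moment 6.8·483 + 1.4·351 + 6.9·682 + 6.5·459 = 11465.1.
For the centroid to hit 487: (11465.1 + w·451) / (21.6 + w) = 487.
Rearranging, w·(451 − 487) = 487·21.6 − 11465.1 = -945.9, so w ≈ -945.9/-36 = 26.27.

w ≈ 26.3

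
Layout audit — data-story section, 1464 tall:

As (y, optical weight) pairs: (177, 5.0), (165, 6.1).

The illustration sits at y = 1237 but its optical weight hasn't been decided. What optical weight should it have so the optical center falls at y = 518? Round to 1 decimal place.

Fixed elements: Σw = 5.0 + 6.1 = 11.1, Σw·y = 5.0·177 + 6.1·165 = 1891.5.
For the centroid to hit 518: (1891.5 + w·1237) / (11.1 + w) = 518.
Rearranging, w·(1237 − 518) = 518·11.1 − 1891.5 = 3858.3, so w ≈ 3858.3/719 = 5.37.

w ≈ 5.4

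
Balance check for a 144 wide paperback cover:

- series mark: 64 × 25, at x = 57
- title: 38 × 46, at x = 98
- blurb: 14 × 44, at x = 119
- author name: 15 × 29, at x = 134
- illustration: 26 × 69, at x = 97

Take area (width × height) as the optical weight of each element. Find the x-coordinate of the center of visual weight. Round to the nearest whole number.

x ≈ 92

Areas → weights: series mark 64·25 = 1600, title 38·46 = 1748, blurb 14·44 = 616, author name 15·29 = 435, illustration 26·69 = 1794; Σw = 6193.
x-moment: 1600·57 + 1748·98 + 616·119 + 435·134 + 1794·97 = 568116; centroid 568116/6193 ≈ 91.74.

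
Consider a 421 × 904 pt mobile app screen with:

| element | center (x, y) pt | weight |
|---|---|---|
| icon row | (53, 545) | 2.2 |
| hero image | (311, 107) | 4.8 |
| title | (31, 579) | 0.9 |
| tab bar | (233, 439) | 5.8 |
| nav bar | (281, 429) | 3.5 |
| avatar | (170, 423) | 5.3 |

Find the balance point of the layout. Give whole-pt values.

Σw = 2.2 + 4.8 + 0.9 + 5.8 + 3.5 + 5.3 = 22.5.
x: (2.2·53 + 4.8·311 + 0.9·31 + 5.8·233 + 3.5·281 + 5.3·170) / 22.5 = 4873.2 / 22.5 ≈ 216.59
y: (2.2·545 + 4.8·107 + 0.9·579 + 5.8·439 + 3.5·429 + 5.3·423) / 22.5 = 8523.3 / 22.5 ≈ 378.81

(217, 379)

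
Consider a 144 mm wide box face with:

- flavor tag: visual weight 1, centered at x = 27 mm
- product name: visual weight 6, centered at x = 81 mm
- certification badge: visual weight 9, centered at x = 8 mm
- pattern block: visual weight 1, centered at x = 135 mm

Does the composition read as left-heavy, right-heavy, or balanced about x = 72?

Total weight = 1 + 6 + 9 + 1 = 17.
Σw·x = 1·27 + 6·81 + 9·8 + 1·135 = 720, so x̄ = 720/17 ≈ 42.35.
42.4 vs midline 72 → left-heavy.

left-heavy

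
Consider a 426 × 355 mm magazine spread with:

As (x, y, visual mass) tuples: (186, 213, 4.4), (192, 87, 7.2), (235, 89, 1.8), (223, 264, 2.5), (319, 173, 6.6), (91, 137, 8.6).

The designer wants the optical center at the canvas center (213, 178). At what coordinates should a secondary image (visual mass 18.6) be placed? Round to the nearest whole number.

With the secondary image, Σw becomes 4.4 + 7.2 + 1.8 + 2.5 + 6.6 + 8.6 + 18.6 = 49.7.
Along x: (6069.3 + 18.6·x) / 49.7 = 213 (existing moment 4.4·186 + 7.2·192 + 1.8·235 + 2.5·223 + 6.6·319 + 8.6·91 = 6069.3) ⇒ x = (10586.1 − 6069.3) / 18.6 ≈ 242.84.
Along y: (4703.8 + 18.6·y) / 49.7 = 178 (existing moment 4.4·213 + 7.2·87 + 1.8·89 + 2.5·264 + 6.6·173 + 8.6·137 = 4703.8) ⇒ y = (8846.6 − 4703.8) / 18.6 ≈ 222.73.

(243, 223)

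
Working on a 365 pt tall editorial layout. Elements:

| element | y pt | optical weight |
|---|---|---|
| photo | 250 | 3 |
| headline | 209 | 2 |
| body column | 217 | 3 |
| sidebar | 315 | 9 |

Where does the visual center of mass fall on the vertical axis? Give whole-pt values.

Σw = 3 + 2 + 3 + 9 = 17.
y: (3·250 + 2·209 + 3·217 + 9·315) / 17 = 4654 / 17 ≈ 273.76

y ≈ 274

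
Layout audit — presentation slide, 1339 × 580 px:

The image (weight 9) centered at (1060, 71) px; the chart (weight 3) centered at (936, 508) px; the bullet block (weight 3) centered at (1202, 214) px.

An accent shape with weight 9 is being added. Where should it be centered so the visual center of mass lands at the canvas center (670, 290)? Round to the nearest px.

With the accent shape, Σw becomes 9 + 3 + 3 + 9 = 24.
x: target moment 24×670 = 16080; current 9·1060 + 3·936 + 3·1202 = 15954; the accent shape supplies 126, so x = 126/9 ≈ 14.00.
y: target moment 24×290 = 6960; current 9·71 + 3·508 + 3·214 = 2805; the accent shape supplies 4155, so y = 4155/9 ≈ 461.67.

(14, 462)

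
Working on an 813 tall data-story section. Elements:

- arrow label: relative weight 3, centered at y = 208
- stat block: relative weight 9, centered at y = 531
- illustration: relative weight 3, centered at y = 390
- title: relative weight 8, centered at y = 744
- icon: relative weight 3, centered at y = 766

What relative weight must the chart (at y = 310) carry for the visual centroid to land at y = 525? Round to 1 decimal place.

w ≈ 5.5

Fixed elements: Σw = 3 + 9 + 3 + 8 + 3 = 26, Σw·y = 3·208 + 9·531 + 3·390 + 8·744 + 3·766 = 14823.
For the centroid to hit 525: (14823 + w·310) / (26 + w) = 525.
Solving: w = (525·26 − 14823) / (310 − 525) = -1173 / -215 ≈ 5.46.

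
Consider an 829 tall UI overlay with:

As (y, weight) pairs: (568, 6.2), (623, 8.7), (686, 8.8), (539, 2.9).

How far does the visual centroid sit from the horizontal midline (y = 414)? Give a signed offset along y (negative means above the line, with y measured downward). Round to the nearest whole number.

≈ 208

Σw = 6.2 + 8.7 + 8.8 + 2.9 = 26.6.
y: (6.2·568 + 8.7·623 + 8.8·686 + 2.9·539) / 26.6 = 16541.6 / 26.6 ≈ 621.86
Against y = 414, that's 621.86 − 414 = 207.86.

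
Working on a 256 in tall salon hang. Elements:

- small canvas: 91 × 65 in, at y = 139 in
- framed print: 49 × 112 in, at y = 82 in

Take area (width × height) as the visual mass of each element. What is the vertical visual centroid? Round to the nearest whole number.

y ≈ 112

Taking area as weight: small canvas 91·65 = 5915, framed print 49·112 = 5488. Sum 11403.
y: (5915·139 + 5488·82) / 11403 = 1272201 / 11403 ≈ 111.57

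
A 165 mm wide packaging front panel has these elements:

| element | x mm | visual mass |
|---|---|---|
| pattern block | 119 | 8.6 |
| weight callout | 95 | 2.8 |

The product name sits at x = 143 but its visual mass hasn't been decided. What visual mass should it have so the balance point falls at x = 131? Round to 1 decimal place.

w ≈ 17.0

Fixed elements: Σw = 8.6 + 2.8 = 11.4, Σw·x = 8.6·119 + 2.8·95 = 1289.4.
Balance at x = 131 requires (1289.4 + w·143) / (11.4 + w) = 131.
So w = (131·11.4 − 1289.4)/(143 − 131) = 204.0/12 ≈ 17.00.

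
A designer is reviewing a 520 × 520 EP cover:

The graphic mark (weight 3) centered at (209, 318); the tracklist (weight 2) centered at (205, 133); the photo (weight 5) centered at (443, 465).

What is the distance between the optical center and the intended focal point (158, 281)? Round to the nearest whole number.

Σw = 3 + 2 + 5 = 10.
Σw·x = 3·209 + 2·205 + 5·443 = 3252, so x̄ = 3252/10 ≈ 325.20.
Σw·y = 3·318 + 2·133 + 5·465 = 3545, so ȳ = 3545/10 ≈ 354.50.
Offset from (158, 281): Δx ≈ 167.20, Δy ≈ 73.50; distance = √(Δx² + Δy²) ≈ 182.64.

≈ 183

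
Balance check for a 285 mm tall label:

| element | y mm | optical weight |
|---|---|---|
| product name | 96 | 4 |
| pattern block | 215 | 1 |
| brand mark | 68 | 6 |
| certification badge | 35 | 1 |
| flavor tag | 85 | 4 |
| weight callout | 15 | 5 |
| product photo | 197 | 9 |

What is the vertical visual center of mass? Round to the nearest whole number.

y ≈ 108

Total weight = 4 + 1 + 6 + 1 + 4 + 5 + 9 = 30.
y: (4·96 + 1·215 + 6·68 + 1·35 + 4·85 + 5·15 + 9·197) / 30 = 3230 / 30 ≈ 107.67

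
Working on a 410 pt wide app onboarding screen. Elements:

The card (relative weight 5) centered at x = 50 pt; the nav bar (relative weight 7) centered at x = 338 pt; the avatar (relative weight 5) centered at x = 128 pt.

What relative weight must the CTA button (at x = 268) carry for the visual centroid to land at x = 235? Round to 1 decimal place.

Existing Σw = 17 (5 + 7 + 5); existing moment 5·50 + 7·338 + 5·128 = 3256.
For the centroid to hit 235: (3256 + w·268) / (17 + w) = 235.
Rearranging, w·(268 − 235) = 235·17 − 3256 = 739, so w ≈ 739/33 = 22.39.

w ≈ 22.4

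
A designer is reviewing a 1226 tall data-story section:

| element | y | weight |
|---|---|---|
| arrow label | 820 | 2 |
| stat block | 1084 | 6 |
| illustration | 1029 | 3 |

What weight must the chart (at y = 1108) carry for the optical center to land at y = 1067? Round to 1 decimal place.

w ≈ 12.3

Known weights sum to 2 + 6 + 3 = 11; their moment is 2·820 + 6·1084 + 3·1029 = 11231.
For the centroid to hit 1067: (11231 + w·1108) / (11 + w) = 1067.
Rearranging, w·(1108 − 1067) = 1067·11 − 11231 = 506, so w ≈ 506/41 = 12.34.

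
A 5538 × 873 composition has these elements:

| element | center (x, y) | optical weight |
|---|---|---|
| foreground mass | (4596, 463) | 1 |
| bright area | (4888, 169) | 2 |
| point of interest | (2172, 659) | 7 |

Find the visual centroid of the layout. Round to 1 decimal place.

(2957.6, 541.4)

Σw = 1 + 2 + 7 = 10.
Σw·x = 1·4596 + 2·4888 + 7·2172 = 29576, so x̄ = 29576/10 ≈ 2957.60.
Σw·y = 1·463 + 2·169 + 7·659 = 5414, so ȳ = 5414/10 ≈ 541.40.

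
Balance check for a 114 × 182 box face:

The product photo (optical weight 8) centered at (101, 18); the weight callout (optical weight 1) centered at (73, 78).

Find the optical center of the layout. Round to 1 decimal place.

(97.9, 24.7)

Σw = 8 + 1 = 9.
Σw·x = 8·101 + 1·73 = 881, so x̄ = 881/9 ≈ 97.89.
Σw·y = 8·18 + 1·78 = 222, so ȳ = 222/9 ≈ 24.67.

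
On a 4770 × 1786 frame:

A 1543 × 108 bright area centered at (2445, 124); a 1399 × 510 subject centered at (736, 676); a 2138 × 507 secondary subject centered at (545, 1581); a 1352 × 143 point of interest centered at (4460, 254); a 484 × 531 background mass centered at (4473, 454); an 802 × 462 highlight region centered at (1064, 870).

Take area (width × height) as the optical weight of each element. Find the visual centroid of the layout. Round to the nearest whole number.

(1411, 971)

Areas: bright area 1543·108 = 166644, subject 1399·510 = 713490, secondary subject 2138·507 = 1083966, point of interest 1352·143 = 193336, background mass 484·531 = 257004, highlight region 802·462 = 370524. Total weight = 2784964.
x-moment: 166644·2445 + 713490·736 + 1083966·545 + 193336·4460 + 257004·4473 + 370524·1064 = 3929429678; centroid 3929429678/2784964 ≈ 1410.94.
y-moment: 166644·124 + 713490·676 + 1083966·1581 + 193336·254 + 257004·454 + 370524·870 = 2704876382; centroid 2704876382/2784964 ≈ 971.24.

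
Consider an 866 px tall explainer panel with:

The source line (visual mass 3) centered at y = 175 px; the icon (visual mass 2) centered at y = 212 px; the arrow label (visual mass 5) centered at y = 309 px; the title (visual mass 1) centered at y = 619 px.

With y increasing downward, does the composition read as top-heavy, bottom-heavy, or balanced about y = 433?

top-heavy

Total weight = 3 + 2 + 5 + 1 = 11.
y: (3·175 + 2·212 + 5·309 + 1·619) / 11 = 3113 / 11 ≈ 283.00
283.0 vs midline 433 → top-heavy.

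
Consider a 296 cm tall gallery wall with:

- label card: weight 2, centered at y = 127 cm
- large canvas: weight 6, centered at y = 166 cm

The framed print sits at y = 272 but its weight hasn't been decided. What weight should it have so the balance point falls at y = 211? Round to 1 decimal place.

w ≈ 7.2

Fixed elements: Σw = 2 + 6 = 8, Σw·y = 2·127 + 6·166 = 1250.
Balance at y = 211 requires (1250 + w·272) / (8 + w) = 211.
Solving: w = (211·8 − 1250) / (272 − 211) = 438 / 61 ≈ 7.18.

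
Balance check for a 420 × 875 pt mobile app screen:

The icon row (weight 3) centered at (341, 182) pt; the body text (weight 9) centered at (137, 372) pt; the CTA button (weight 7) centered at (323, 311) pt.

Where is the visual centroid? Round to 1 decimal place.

Weights sum to 3 + 9 + 7 = 19.
x: (3·341 + 9·137 + 7·323) / 19 = 4517 / 19 ≈ 237.74
y: (3·182 + 9·372 + 7·311) / 19 = 6071 / 19 ≈ 319.53

(237.7, 319.5)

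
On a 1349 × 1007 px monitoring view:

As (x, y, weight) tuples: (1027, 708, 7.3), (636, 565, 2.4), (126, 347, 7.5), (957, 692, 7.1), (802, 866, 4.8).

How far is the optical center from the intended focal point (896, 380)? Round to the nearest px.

Σw = 7.3 + 2.4 + 7.5 + 7.1 + 4.8 = 29.1.
Σw·x = 7.3·1027 + 2.4·636 + 7.5·126 + 7.1·957 + 4.8·802 = 20612.8, so x̄ = 20612.8/29.1 ≈ 708.34.
Σw·y = 7.3·708 + 2.4·565 + 7.5·347 + 7.1·692 + 4.8·866 = 18196.9, so ȳ = 18196.9/29.1 ≈ 625.32.
From (896, 380): dx = -187.66, dy = 245.32, so the distance is √(dx²+dy²) ≈ 308.87.

≈ 309 px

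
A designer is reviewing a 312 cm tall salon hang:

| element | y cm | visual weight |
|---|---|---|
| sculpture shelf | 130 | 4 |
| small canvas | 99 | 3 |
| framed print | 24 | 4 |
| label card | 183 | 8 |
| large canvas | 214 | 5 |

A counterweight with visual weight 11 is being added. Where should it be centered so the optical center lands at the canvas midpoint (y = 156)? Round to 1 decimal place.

y ≈ 183.0

New total weight: (4 + 3 + 4 + 8 + 5) + 11 = 35.
y: target moment 35×156 = 5460; current 4·130 + 3·99 + 4·24 + 8·183 + 5·214 = 3447; the counterweight supplies 2013, so y = 2013/11 ≈ 183.00.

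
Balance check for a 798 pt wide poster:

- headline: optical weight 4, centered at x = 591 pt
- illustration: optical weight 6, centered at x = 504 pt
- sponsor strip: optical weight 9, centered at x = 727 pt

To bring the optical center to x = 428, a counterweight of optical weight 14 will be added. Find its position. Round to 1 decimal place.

x ≈ 156.6

After adding the counterweight, total weight = 4 + 6 + 9 + 14 = 33.
x: target moment 33×428 = 14124; current 4·591 + 6·504 + 9·727 = 11931; the counterweight supplies 2193, so x = 2193/14 ≈ 156.64.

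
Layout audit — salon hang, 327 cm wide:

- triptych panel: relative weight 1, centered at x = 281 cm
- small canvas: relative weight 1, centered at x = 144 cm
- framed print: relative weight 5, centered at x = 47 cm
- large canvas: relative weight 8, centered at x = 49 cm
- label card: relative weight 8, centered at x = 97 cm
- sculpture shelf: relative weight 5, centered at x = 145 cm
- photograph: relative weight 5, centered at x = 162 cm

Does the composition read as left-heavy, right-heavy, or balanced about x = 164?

left-heavy

Σw = 1 + 1 + 5 + 8 + 8 + 5 + 5 = 33.
x: moment 3363 / weight 33 ≈ 101.91
101.9 vs midline 164 → left-heavy.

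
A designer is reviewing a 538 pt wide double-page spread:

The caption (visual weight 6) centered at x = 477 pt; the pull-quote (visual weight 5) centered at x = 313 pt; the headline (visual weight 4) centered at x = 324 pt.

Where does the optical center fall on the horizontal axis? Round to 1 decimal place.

Total weight = 6 + 5 + 4 = 15.
x-moment: 6·477 + 5·313 + 4·324 = 5723; centroid 5723/15 ≈ 381.53.

x ≈ 381.5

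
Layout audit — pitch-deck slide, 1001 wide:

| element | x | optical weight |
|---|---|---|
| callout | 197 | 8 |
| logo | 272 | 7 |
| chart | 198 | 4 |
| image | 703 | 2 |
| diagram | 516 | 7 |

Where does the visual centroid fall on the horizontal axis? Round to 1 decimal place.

Total weight = 8 + 7 + 4 + 2 + 7 = 28.
x-moment: 8·197 + 7·272 + 4·198 + 2·703 + 7·516 = 9290; centroid 9290/28 ≈ 331.79.

x ≈ 331.8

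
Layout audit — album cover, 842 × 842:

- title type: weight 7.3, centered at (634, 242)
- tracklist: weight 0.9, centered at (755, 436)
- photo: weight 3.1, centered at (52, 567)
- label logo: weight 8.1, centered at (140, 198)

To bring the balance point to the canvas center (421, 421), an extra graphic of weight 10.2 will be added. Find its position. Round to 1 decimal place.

(574.4, 680.5)

With the extra graphic, Σw becomes 7.3 + 0.9 + 3.1 + 8.1 + 10.2 = 29.6.
Along x: (6602.9 + 10.2·x) / 29.6 = 421 (existing moment 7.3·634 + 0.9·755 + 3.1·52 + 8.1·140 = 6602.9) ⇒ x = (12461.6 − 6602.9) / 10.2 ≈ 574.38.
Along y: (5520.5 + 10.2·y) / 29.6 = 421 (existing moment 7.3·242 + 0.9·436 + 3.1·567 + 8.1·198 = 5520.5) ⇒ y = (12461.6 − 5520.5) / 10.2 ≈ 680.50.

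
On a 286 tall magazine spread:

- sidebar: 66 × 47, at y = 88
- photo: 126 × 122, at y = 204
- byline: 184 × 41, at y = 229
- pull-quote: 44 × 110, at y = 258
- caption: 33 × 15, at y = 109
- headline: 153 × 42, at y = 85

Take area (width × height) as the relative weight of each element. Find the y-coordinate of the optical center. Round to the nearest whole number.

Areas: sidebar 66·47 = 3102, photo 126·122 = 15372, byline 184·41 = 7544, pull-quote 44·110 = 4840, caption 33·15 = 495, headline 153·42 = 6426. Total weight = 37779.
y: moment 6985325 / weight 37779 ≈ 184.90

y ≈ 185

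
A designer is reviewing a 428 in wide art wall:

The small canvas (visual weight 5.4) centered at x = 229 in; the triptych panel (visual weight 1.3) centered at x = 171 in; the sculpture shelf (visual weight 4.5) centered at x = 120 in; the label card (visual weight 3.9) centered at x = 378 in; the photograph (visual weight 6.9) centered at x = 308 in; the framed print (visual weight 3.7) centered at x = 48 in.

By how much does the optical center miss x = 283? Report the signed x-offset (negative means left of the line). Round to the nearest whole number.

Weights sum to 5.4 + 1.3 + 4.5 + 3.9 + 6.9 + 3.7 = 25.7.
x: moment 5775.9 / weight 25.7 ≈ 224.74
Against x = 283, that's 224.74 − 283 = -58.26.

≈ -58 in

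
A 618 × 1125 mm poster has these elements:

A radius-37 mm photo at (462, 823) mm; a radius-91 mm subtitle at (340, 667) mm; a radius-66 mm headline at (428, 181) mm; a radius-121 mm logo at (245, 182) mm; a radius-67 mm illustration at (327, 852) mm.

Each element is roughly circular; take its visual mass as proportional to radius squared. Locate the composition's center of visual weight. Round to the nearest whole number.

r² weights: photo 37² = 1369, subtitle 91² = 8281, headline 66² = 4356, logo 121² = 14641, illustration 67² = 4489. Total = 33136.
Σw·x = 1369·462 + 8281·340 + 4356·428 + 14641·245 + 4489·327 = 10367334, so x̄ = 10367334/33136 ≈ 312.87.
Σw·y = 1369·823 + 8281·667 + 4356·181 + 14641·182 + 4489·852 = 13927840, so ȳ = 13927840/33136 ≈ 420.32.

(313, 420)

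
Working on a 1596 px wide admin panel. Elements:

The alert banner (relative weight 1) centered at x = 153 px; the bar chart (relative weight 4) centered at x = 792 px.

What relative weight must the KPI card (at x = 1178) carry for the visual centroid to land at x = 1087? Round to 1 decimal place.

w ≈ 23.2

Known weights sum to 1 + 4 = 5; their moment is 1·153 + 4·792 = 3321.
For the centroid to hit 1087: (3321 + w·1178) / (5 + w) = 1087.
So w = (1087·5 − 3321)/(1178 − 1087) = 2114/91 ≈ 23.23.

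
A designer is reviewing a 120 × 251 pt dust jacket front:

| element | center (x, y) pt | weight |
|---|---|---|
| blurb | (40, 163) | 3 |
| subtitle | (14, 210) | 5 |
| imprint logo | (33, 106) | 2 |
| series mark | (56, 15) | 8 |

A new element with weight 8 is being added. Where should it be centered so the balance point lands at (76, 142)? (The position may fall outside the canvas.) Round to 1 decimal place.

(159.0, 227.6)

New total weight: (3 + 5 + 2 + 8) + 8 = 26.
x: need Σw·x = 26·76 = 1976. Existing = 3·40 + 5·14 + 2·33 + 8·56 = 704. Remainder 1272 / 8 ≈ 159.00.
y: need Σw·y = 26·142 = 3692. Existing = 3·163 + 5·210 + 2·106 + 8·15 = 1871. Remainder 1821 / 8 ≈ 227.62.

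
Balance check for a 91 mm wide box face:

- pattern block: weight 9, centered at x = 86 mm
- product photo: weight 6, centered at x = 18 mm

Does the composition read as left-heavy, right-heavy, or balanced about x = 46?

right-heavy

Total weight = 9 + 6 = 15.
Σw·x = 9·86 + 6·18 = 882, so x̄ = 882/15 ≈ 58.80.
58.8 vs midline 46 → right-heavy.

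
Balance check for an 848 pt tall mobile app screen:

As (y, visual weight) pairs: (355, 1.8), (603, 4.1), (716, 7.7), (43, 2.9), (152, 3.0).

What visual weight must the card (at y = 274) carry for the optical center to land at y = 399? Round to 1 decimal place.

Fixed elements: Σw = 1.8 + 4.1 + 7.7 + 2.9 + 3.0 = 19.5, Σw·y = 1.8·355 + 4.1·603 + 7.7·716 + 2.9·43 + 3.0·152 = 9205.2.
For the centroid to hit 399: (9205.2 + w·274) / (19.5 + w) = 399.
So w = (399·19.5 − 9205.2)/(274 − 399) = -1424.7/-125 ≈ 11.40.

w ≈ 11.4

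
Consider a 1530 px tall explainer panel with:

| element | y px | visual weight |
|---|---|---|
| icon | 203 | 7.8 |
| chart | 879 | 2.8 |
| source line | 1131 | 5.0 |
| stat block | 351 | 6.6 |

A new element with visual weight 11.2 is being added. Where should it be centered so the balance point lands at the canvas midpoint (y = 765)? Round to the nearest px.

With the new element, Σw becomes 7.8 + 2.8 + 5.0 + 6.6 + 11.2 = 33.4.
Along y: (12016.2 + 11.2·y) / 33.4 = 765 (existing moment 7.8·203 + 2.8·879 + 5.0·1131 + 6.6·351 = 12016.2) ⇒ y = (25551.0 − 12016.2) / 11.2 ≈ 1208.46.

y ≈ 1208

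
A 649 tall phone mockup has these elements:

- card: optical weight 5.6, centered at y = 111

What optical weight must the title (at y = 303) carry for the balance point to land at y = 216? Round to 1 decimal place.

The single fixed element contributes weight 5.6, moment 5.6·111 = 621.6.
For the centroid to hit 216: (621.6 + w·303) / (5.6 + w) = 216.
Rearranging, w·(303 − 216) = 216·5.6 − 621.6 = 588.0, so w ≈ 588.0/87 = 6.76.

w ≈ 6.8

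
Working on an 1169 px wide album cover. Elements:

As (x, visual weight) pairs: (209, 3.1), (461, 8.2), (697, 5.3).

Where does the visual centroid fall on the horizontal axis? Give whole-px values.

Weights sum to 3.1 + 8.2 + 5.3 = 16.6.
x-moment: 3.1·209 + 8.2·461 + 5.3·697 = 8122.2; centroid 8122.2/16.6 ≈ 489.29.

x ≈ 489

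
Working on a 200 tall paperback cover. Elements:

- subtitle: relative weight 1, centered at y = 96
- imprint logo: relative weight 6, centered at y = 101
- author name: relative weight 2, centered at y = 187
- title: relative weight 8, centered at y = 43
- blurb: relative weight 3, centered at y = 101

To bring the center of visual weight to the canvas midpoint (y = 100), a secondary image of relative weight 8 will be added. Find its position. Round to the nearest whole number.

New total weight: (1 + 6 + 2 + 8 + 3) + 8 = 28.
y: target moment 28×100 = 2800; current 1·96 + 6·101 + 2·187 + 8·43 + 3·101 = 1723; the secondary image supplies 1077, so y = 1077/8 ≈ 134.62.

y ≈ 135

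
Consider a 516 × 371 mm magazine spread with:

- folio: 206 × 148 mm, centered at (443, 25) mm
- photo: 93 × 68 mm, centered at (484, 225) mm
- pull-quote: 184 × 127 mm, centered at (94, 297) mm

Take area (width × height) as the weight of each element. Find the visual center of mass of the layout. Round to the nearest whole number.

Areas: folio 206·148 = 30488, photo 93·68 = 6324, pull-quote 184·127 = 23368. Total weight = 60180.
Σw·x = 30488·443 + 6324·484 + 23368·94 = 18763592, so x̄ = 18763592/60180 ≈ 311.79.
Σw·y = 30488·25 + 6324·225 + 23368·297 = 9125396, so ȳ = 9125396/60180 ≈ 151.64.

(312, 152)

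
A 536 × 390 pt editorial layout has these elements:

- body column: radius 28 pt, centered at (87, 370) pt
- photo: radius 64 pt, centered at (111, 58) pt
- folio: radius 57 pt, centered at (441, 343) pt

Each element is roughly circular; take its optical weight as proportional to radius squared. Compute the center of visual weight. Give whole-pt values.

r² weights: body column 28² = 784, photo 64² = 4096, folio 57² = 3249. Total = 8129.
Σw·x = 784·87 + 4096·111 + 3249·441 = 1955673, so x̄ = 1955673/8129 ≈ 240.58.
Σw·y = 784·370 + 4096·58 + 3249·343 = 1642055, so ȳ = 1642055/8129 ≈ 202.00.

(241, 202)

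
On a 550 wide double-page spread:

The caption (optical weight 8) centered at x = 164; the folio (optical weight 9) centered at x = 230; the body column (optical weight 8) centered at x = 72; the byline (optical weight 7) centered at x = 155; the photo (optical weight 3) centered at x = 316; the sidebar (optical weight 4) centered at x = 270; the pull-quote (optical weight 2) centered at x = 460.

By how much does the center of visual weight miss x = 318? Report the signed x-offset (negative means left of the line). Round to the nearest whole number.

Weights sum to 8 + 9 + 8 + 7 + 3 + 4 + 2 = 41.
Σw·x = 7991; x̄ = 7991/41 ≈ 194.90.
Difference: 194.90 − 318 ≈ -123.10.

≈ -123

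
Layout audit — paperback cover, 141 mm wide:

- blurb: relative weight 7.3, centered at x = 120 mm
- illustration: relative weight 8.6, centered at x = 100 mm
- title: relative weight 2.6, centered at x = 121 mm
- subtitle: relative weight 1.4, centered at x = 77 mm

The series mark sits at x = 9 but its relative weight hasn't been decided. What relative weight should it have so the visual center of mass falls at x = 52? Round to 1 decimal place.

w ≈ 26.1

Fixed elements: Σw = 7.3 + 8.6 + 2.6 + 1.4 = 19.9, Σw·x = 7.3·120 + 8.6·100 + 2.6·121 + 1.4·77 = 2158.4.
Balance at x = 52 requires (2158.4 + w·9) / (19.9 + w) = 52.
Solving: w = (52·19.9 − 2158.4) / (9 − 52) = -1123.6 / -43 ≈ 26.13.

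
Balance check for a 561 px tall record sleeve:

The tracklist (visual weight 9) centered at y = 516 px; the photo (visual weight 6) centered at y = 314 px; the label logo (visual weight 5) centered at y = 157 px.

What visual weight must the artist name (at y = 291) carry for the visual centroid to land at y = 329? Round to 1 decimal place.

Fixed elements: Σw = 9 + 6 + 5 = 20, Σw·y = 9·516 + 6·314 + 5·157 = 7313.
Set Σw·y/Σw = 329: (7313 + 291w) = 329·(20 + w).
So w = (329·20 − 7313)/(291 − 329) = -733/-38 ≈ 19.29.

w ≈ 19.3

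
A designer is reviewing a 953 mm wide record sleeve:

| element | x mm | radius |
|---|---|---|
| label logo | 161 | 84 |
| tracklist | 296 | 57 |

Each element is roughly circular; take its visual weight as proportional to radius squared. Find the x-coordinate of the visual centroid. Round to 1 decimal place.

x ≈ 203.6

Weights ∝ r²: label logo 84² = 7056, tracklist 57² = 3249; Σw = 10305.
x-moment: 7056·161 + 3249·296 = 2097720; centroid 2097720/10305 ≈ 203.56.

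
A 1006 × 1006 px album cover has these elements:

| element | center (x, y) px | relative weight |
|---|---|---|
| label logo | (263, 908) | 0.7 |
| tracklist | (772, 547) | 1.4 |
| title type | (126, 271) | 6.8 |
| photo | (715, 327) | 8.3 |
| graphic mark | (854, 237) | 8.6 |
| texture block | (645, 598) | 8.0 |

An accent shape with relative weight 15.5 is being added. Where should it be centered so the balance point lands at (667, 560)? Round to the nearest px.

After adding the accent shape, total weight = 0.7 + 1.4 + 6.8 + 8.3 + 8.6 + 8.0 + 15.5 = 49.3.
Along x: (20560.6 + 15.5·x) / 49.3 = 667 (existing moment 0.7·263 + 1.4·772 + 6.8·126 + 8.3·715 + 8.6·854 + 8.0·645 = 20560.6) ⇒ x = (32883.1 − 20560.6) / 15.5 ≈ 795.00.
Along y: (12780.5 + 15.5·y) / 49.3 = 560 (existing moment 0.7·908 + 1.4·547 + 6.8·271 + 8.3·327 + 8.6·237 + 8.0·598 = 12780.5) ⇒ y = (27608.0 − 12780.5) / 15.5 ≈ 956.61.

(795, 957)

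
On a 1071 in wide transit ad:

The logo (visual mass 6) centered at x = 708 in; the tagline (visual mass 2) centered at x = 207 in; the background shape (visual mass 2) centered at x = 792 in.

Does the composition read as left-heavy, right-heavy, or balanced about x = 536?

Σw = 6 + 2 + 2 = 10.
x: (6·708 + 2·207 + 2·792) / 10 = 6246 / 10 ≈ 624.60
624.6 vs midline 536 → right-heavy.

right-heavy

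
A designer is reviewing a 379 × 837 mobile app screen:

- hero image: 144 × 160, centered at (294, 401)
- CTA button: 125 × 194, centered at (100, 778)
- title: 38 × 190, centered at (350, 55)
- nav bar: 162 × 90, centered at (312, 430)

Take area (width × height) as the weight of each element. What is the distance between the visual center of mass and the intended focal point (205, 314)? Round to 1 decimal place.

Areas: hero image 144·160 = 23040, CTA button 125·194 = 24250, title 38·190 = 7220, nav bar 162·90 = 14580. Total weight = 69090.
x: (23040·294 + 24250·100 + 7220·350 + 14580·312) / 69090 = 16274720 / 69090 ≈ 235.56
y: (23040·401 + 24250·778 + 7220·55 + 14580·430) / 69090 = 34772040 / 69090 ≈ 503.29
Relative to (205, 314): Δ = (30.56, 189.29); |Δ| = √(30.56² + 189.29²) ≈ 191.74.

≈ 191.7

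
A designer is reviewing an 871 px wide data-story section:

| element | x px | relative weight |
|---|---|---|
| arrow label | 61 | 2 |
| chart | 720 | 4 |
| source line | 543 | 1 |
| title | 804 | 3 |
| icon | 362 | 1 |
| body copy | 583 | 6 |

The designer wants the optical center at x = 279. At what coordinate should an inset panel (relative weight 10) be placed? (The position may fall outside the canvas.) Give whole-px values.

After adding the inset panel, total weight = 2 + 4 + 1 + 3 + 1 + 6 + 10 = 27.
x: target moment 27×279 = 7533; current 2·61 + 4·720 + 1·543 + 3·804 + 1·362 + 6·583 = 9817; the inset panel supplies -2284, so x = -2284/10 ≈ -228.40.

x ≈ -228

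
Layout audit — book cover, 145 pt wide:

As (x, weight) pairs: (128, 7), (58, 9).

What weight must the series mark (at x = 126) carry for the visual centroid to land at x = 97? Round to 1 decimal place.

Fixed elements: Σw = 7 + 9 = 16, Σw·x = 7·128 + 9·58 = 1418.
Balance at x = 97 requires (1418 + w·126) / (16 + w) = 97.
Solving: w = (97·16 − 1418) / (126 − 97) = 134 / 29 ≈ 4.62.

w ≈ 4.6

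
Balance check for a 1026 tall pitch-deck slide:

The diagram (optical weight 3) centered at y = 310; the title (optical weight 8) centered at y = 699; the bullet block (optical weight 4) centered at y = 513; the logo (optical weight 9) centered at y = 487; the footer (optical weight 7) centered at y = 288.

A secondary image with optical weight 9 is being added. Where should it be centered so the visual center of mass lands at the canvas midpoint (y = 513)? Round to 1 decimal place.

y ≈ 616.3

With the secondary image, Σw becomes 3 + 8 + 4 + 9 + 7 + 9 = 40.
y: target moment 40×513 = 20520; current 3·310 + 8·699 + 4·513 + 9·487 + 7·288 = 14973; the secondary image supplies 5547, so y = 5547/9 ≈ 616.33.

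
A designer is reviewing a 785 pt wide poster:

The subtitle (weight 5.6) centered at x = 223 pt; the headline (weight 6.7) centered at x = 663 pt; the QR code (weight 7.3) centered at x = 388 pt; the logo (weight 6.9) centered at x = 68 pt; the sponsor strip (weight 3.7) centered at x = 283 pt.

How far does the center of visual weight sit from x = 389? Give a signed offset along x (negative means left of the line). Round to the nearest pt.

Weights sum to 5.6 + 6.7 + 7.3 + 6.9 + 3.7 = 30.2.
Σw·x = 5.6·223 + 6.7·663 + 7.3·388 + 6.9·68 + 3.7·283 = 10039.6, so x̄ = 10039.6/30.2 ≈ 332.44.
Against x = 389, that's 332.44 − 389 = -56.56.

≈ -57 pt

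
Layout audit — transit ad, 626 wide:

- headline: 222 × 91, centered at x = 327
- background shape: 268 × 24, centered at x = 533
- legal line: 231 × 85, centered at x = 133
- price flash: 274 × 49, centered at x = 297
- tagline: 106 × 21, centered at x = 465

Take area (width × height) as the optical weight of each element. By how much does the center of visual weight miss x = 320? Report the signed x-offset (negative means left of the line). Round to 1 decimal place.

Areas: headline 222·91 = 20202, background shape 268·24 = 6432, legal line 231·85 = 19635, price flash 274·49 = 13426, tagline 106·21 = 2226. Total weight = 61921.
x: (20202·327 + 6432·533 + 19635·133 + 13426·297 + 2226·465) / 61921 = 17668377 / 61921 ≈ 285.34
Against x = 320, that's 285.34 − 320 = -34.66.

≈ -34.7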